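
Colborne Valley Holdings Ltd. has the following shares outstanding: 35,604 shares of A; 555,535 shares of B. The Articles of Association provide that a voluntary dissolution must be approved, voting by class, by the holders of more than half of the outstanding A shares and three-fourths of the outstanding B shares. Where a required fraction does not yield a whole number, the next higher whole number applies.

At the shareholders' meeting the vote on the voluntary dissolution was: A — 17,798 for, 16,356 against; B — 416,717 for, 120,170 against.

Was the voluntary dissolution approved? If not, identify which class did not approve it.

A: a majority of 35604 is 17803; 17,803 required, 17,798 in favor — not approved.
B: 3/4 of 555535 = 416651.25, rounded up to 416652; 416,652 required, 416,717 in favor — approved.

Not approved — the A shares did not give the required vote.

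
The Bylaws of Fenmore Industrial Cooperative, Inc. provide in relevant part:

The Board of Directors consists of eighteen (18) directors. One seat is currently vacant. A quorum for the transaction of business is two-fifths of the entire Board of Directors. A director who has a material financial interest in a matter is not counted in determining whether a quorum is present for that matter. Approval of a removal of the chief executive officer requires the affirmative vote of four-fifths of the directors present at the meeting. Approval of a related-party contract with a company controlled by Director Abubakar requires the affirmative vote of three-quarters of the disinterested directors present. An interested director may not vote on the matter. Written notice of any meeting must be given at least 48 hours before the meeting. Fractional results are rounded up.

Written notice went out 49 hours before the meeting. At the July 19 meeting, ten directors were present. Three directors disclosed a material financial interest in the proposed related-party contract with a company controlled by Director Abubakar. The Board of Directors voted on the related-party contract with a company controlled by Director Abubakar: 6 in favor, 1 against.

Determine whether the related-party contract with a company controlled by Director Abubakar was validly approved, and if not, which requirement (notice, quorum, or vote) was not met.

Invalid — quorum requirement not satisfied.

Notice: 49 hours given; 48 required (49 ≥ 48). Satisfied.
Quorum: 10 present, but the 3 interested directors do not count, leaving 7. Quorum is 8. Not satisfied.
Vote: the related-party contract with a company controlled by Director Abubakar requires three-fourths of the disinterested directors present (10 − 3 = 7). 3/4 of 7 = 5.25, rounded up to 6, so 6 affirmative votes are needed; 6 voted in favor. Satisfied. (Moot — without a quorum no business can be validly transacted.)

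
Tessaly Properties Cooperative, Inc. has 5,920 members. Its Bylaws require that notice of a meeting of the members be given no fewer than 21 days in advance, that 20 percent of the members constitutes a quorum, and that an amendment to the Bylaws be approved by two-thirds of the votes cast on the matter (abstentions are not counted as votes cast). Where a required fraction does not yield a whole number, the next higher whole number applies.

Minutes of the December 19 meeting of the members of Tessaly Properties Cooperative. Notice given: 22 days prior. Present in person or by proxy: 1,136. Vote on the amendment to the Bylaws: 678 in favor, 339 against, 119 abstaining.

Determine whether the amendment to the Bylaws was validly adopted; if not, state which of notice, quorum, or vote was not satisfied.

Invalid — quorum requirement not satisfied.

Notice: 22 days given; 21 required. Satisfied.
Quorum: 20% of 5,920 = 1,184; 1,136 present. Not satisfied.
Vote: requires two-thirds of the votes cast (1,136 − 119 abstaining = 1,017); 2/3 of 1017 = 678, so 678 needed; 678 in favor. Satisfied.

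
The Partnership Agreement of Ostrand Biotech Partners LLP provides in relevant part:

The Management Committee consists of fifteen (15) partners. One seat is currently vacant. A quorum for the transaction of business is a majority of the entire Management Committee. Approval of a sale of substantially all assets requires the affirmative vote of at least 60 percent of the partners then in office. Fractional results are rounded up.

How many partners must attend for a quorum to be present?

A majority of 15 is 8.

8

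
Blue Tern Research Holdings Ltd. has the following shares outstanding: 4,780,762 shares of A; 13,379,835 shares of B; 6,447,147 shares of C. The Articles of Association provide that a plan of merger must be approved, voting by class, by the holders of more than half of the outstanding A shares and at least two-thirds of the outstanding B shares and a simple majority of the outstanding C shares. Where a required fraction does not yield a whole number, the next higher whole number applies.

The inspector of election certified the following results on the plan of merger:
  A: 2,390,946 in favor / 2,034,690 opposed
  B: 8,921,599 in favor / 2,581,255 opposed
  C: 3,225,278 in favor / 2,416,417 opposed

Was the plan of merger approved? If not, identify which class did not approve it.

Approved — every class gave the required vote.

A: a majority of 4780762 is 2390382; 2,390,382 required, 2,390,946 in favor — approved.
B: 2/3 of 13379835 = 8919890; 8,919,890 required, 8,921,599 in favor — approved.
C: a majority of 6447147 is 3223574; 3,223,574 required, 3,225,278 in favor — approved.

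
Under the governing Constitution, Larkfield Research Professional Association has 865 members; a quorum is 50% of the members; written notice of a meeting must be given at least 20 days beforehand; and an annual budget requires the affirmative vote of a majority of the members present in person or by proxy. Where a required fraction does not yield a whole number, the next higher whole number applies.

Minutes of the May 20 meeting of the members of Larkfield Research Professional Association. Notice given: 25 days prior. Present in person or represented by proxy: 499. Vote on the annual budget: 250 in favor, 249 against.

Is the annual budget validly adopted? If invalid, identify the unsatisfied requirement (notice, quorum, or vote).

Valid — all requirements satisfied.

Notice: 25 days given; 20 required. Satisfied.
Quorum: 50% of 865 = 432.50, rounded up to 433; 499 present. Satisfied.
Vote: requires a majority of those present (499); a majority of 499 is 250, so 250 needed; 250 in favor. Satisfied.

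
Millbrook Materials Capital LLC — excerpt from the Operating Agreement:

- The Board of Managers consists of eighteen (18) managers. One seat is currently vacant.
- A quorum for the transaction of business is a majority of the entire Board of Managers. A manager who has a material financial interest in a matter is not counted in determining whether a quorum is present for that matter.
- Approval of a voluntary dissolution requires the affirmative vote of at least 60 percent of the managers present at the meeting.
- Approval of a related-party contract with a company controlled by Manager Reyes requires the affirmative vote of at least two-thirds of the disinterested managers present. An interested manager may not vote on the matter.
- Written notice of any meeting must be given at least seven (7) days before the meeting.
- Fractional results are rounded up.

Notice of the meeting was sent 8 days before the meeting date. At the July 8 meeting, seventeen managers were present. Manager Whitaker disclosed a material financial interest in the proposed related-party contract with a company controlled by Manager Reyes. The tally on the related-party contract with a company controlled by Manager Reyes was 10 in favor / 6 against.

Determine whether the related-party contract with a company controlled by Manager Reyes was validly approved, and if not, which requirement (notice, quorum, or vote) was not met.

Notice: 8 days given; 7 required (8 ≥ 7). Satisfied.
Quorum: 17 present, but the 1 interested manager does not count, leaving 16. Quorum is 10. Satisfied.
Vote: the related-party contract with a company controlled by Manager Reyes requires two-thirds of the disinterested managers present (17 − 1 = 16). 2/3 of 16 = 10.67, rounded up to 11, so 11 affirmative votes are needed; 10 voted in favor. Not satisfied.

Invalid — vote requirement not satisfied.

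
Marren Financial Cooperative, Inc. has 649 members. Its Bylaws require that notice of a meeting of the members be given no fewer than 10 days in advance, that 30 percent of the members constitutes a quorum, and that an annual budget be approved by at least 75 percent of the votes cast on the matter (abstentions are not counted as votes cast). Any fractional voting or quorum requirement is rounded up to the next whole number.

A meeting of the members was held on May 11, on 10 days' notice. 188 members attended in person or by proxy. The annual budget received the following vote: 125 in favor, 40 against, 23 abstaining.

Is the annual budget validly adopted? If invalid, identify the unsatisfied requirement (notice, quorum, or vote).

Notice: 10 days given; 10 required. Satisfied.
Quorum: 30% of 649 = 194.70, rounded up to 195; 188 present. Not satisfied.
Vote: requires three-fourths of the votes cast (188 − 23 abstaining = 165); 3/4 of 165 = 123.75, rounded up to 124, so 124 needed; 125 in favor. Satisfied.

Invalid — quorum requirement not satisfied.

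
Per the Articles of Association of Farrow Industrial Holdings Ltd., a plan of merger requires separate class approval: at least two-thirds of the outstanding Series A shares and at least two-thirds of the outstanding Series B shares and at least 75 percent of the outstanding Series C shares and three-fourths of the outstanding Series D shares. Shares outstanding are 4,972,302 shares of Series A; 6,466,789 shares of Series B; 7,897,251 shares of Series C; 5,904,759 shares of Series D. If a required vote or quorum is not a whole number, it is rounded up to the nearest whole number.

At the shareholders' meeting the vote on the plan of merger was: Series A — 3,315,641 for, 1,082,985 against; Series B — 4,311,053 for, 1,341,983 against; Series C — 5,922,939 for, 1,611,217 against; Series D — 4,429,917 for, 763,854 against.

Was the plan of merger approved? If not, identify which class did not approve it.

Series A: 2/3 of 4972302 = 3314868; 3,314,868 required, 3,315,641 in favor — approved.
Series B: 2/3 of 6466789 = 4311192.67, rounded up to 4311193; 4,311,193 required, 4,311,053 in favor — not approved.
Series C: 3/4 of 7897251 = 5922938.25, rounded up to 5922939; 5,922,939 required, 5,922,939 in favor — approved.
Series D: 3/4 of 5904759 = 4428569.25, rounded up to 4428570; 4,428,570 required, 4,429,917 in favor — approved.

Not approved — the Series B shares did not give the required vote.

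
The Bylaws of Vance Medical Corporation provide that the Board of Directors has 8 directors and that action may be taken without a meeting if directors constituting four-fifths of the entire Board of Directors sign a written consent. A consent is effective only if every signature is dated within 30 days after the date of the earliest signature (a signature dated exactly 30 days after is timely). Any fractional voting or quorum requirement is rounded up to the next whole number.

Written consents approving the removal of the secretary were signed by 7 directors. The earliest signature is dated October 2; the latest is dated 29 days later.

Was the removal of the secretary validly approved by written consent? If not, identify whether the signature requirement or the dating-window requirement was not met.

Signatures required: four-fifths of 8 — 4/5 of 8 = 6.40, rounded up to 7, so 7 needed; 7 signed. Sufficient.
Dating window: the latest signature is 29 days after the earliest; the limit is 30 days. Within the window.

Effective — both the signature and dating-window requirements are satisfied.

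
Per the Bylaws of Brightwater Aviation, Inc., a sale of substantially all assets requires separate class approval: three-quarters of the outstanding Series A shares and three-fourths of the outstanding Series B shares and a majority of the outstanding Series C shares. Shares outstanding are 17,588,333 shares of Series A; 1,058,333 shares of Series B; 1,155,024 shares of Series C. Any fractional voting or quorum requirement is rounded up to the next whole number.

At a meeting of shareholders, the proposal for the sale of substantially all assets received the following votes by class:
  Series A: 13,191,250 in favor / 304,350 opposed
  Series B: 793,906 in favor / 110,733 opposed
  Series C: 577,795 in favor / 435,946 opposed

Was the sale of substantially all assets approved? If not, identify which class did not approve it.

Series A: 3/4 of 17588333 = 13191249.75, rounded up to 13191250; 13,191,250 required, 13,191,250 in favor — approved.
Series B: 3/4 of 1058333 = 793749.75, rounded up to 793750; 793,750 required, 793,906 in favor — approved.
Series C: a majority of 1155024 is 577513; 577,513 required, 577,795 in favor — approved.

Approved — every class gave the required vote.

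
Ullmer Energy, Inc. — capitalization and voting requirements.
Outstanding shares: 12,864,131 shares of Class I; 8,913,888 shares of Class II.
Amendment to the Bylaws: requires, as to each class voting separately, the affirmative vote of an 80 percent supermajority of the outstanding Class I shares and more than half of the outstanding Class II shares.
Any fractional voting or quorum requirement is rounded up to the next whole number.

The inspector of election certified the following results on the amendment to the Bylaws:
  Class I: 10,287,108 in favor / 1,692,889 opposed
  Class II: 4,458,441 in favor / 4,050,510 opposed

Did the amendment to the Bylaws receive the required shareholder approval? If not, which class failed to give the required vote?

Not approved — the Class I shares did not give the required vote.

Class I: 4/5 of 12864131 = 10291304.80, rounded up to 10291305; 10,291,305 required, 10,287,108 in favor — not approved.
Class II: a majority of 8913888 is 4456945; 4,456,945 required, 4,458,441 in favor — approved.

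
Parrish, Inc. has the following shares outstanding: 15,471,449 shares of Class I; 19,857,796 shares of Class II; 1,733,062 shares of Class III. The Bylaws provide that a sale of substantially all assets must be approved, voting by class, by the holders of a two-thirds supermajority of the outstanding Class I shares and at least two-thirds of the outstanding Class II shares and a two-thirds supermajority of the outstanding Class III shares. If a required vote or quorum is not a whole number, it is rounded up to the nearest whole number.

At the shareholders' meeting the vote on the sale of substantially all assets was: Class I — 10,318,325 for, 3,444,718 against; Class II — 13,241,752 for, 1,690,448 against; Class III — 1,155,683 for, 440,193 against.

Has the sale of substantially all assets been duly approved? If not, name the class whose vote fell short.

Approved — every class gave the required vote.

Class I: 2/3 of 15471449 = 10314299.33, rounded up to 10314300; 10,314,300 required, 10,318,325 in favor — approved.
Class II: 2/3 of 19857796 = 13238530.67, rounded up to 13238531; 13,238,531 required, 13,241,752 in favor — approved.
Class III: 2/3 of 1733062 = 1155374.67, rounded up to 1155375; 1,155,375 required, 1,155,683 in favor — approved.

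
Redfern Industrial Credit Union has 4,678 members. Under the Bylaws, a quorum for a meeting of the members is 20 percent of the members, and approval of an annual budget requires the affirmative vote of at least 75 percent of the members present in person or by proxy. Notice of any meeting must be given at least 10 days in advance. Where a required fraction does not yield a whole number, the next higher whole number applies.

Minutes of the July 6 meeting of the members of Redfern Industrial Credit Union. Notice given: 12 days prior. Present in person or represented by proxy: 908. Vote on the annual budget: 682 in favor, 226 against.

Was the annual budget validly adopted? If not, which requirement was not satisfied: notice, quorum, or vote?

Invalid — quorum requirement not satisfied.

Notice: 12 days given; 10 required. Satisfied.
Quorum: 20% of 4,678 = 935.60, rounded up to 936; 908 present. Not satisfied.
Vote: requires three-fourths of those present (908); 3/4 of 908 = 681, so 681 needed; 682 in favor. Satisfied.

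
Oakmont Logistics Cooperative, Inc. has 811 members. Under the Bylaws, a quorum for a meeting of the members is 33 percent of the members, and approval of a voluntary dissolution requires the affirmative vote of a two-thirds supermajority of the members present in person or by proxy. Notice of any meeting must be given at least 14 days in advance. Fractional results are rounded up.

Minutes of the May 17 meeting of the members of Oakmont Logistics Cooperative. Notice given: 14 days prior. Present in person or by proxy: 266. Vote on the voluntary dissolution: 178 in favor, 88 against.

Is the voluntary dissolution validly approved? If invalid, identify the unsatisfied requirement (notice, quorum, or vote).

Invalid — quorum requirement not satisfied.

Notice: 14 days given; 14 required. Satisfied.
Quorum: 33% of 811 = 267.63, rounded up to 268; 266 present. Not satisfied.
Vote: requires two-thirds of those present (266); 2/3 of 266 = 177.33, rounded up to 178, so 178 needed; 178 in favor. Satisfied.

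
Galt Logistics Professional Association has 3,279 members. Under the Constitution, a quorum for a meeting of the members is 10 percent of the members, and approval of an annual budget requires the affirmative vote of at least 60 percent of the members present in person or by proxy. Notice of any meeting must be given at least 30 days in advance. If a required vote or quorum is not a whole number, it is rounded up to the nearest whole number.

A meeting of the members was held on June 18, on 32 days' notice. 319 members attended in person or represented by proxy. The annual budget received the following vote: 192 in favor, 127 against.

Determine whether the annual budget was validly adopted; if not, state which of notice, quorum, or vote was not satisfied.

Notice: 32 days given; 30 required. Satisfied.
Quorum: 10% of 3,279 = 327.90, rounded up to 328; 319 present. Not satisfied.
Vote: requires three-fifths of those present (319); 3/5 of 319 = 191.40, rounded up to 192, so 192 needed; 192 in favor. Satisfied.

Invalid — quorum requirement not satisfied.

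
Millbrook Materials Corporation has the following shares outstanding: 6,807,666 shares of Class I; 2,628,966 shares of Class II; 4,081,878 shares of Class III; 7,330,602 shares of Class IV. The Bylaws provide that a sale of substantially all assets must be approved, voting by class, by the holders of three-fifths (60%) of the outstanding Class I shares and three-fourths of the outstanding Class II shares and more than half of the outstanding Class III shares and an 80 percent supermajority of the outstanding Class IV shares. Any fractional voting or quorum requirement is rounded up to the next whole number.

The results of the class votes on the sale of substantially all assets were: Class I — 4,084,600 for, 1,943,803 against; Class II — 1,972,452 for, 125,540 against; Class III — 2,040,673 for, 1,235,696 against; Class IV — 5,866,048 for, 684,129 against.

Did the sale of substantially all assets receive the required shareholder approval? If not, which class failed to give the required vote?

Class I: 3/5 of 6807666 = 4084599.60, rounded up to 4084600; 4,084,600 required, 4,084,600 in favor — approved.
Class II: 3/4 of 2628966 = 1971724.50, rounded up to 1971725; 1,971,725 required, 1,972,452 in favor — approved.
Class III: a majority of 4081878 is 2040940; 2,040,940 required, 2,040,673 in favor — not approved.
Class IV: 4/5 of 7330602 = 5864481.60, rounded up to 5864482; 5,864,482 required, 5,866,048 in favor — approved.

Not approved — the Class III shares did not give the required vote.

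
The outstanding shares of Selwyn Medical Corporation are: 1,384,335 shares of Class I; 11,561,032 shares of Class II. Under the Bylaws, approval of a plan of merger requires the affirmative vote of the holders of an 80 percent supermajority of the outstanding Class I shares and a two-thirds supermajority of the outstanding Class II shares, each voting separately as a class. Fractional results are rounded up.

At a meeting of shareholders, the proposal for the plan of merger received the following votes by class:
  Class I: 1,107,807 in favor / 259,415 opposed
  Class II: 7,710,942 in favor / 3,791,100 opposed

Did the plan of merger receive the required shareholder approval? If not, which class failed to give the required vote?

Class I: 4/5 of 1384335 = 1107468; 1,107,468 required, 1,107,807 in favor — approved.
Class II: 2/3 of 11561032 = 7707354.67, rounded up to 7707355; 7,707,355 required, 7,710,942 in favor — approved.

Approved — every class gave the required vote.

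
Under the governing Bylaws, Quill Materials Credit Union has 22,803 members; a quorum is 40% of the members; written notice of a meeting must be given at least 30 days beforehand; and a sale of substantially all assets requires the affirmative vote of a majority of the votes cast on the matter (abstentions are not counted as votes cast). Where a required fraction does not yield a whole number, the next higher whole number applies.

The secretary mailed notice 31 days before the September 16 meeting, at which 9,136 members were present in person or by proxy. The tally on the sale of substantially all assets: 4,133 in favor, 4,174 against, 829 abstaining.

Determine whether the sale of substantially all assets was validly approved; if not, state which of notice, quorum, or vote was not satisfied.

Invalid — vote requirement not satisfied.

Notice: 31 days given; 30 required. Satisfied.
Quorum: 40% of 22,803 = 9,121.20, rounded up to 9,122; 9,136 present. Satisfied.
Vote: requires a majority of the votes cast (9,136 − 829 abstaining = 8,307); a majority of 8307 is 4154, so 4,154 needed; 4,133 in favor. Not satisfied.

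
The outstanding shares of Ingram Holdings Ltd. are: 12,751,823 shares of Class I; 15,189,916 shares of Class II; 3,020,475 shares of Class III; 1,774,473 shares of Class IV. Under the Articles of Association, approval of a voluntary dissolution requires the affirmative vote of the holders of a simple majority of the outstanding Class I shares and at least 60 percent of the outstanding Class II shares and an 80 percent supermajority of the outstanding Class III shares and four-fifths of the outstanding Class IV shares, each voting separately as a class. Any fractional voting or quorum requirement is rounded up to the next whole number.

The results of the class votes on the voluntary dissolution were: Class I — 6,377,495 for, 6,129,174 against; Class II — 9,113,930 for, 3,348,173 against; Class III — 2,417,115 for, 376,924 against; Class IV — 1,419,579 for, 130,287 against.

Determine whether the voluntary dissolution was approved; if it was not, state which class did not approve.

Class I: a majority of 12751823 is 6375912; 6,375,912 required, 6,377,495 in favor — approved.
Class II: 3/5 of 15189916 = 9113949.60, rounded up to 9113950; 9,113,950 required, 9,113,930 in favor — not approved.
Class III: 4/5 of 3020475 = 2416380; 2,416,380 required, 2,417,115 in favor — approved.
Class IV: 4/5 of 1774473 = 1419578.40, rounded up to 1419579; 1,419,579 required, 1,419,579 in favor — approved.

Not approved — the Class II shares did not give the required vote.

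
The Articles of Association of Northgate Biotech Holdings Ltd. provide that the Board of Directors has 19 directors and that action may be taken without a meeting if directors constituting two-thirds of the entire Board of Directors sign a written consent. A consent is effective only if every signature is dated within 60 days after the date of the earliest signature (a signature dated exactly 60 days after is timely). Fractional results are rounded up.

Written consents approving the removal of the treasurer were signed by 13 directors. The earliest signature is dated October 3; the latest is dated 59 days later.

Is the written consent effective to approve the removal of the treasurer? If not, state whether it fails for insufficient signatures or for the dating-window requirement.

Signatures required: two-thirds of 19 — 2/3 of 19 = 12.67, rounded up to 13, so 13 needed; 13 signed. Sufficient.
Dating window: the latest signature is 59 days after the earliest; the limit is 60 days. Within the window.

Effective — both the signature and dating-window requirements are satisfied.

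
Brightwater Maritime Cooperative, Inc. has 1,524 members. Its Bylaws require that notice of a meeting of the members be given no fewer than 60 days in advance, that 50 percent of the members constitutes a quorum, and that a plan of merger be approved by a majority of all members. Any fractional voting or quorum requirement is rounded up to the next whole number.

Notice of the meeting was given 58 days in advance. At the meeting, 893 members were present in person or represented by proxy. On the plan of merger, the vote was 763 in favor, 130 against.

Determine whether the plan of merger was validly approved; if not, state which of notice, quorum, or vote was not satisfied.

Invalid — notice requirement not satisfied.

Notice: 58 days given; 60 required. Not satisfied.
Quorum: 50% of 1,524 = 762; 893 present. Satisfied.
Vote: requires a majority of all members (1,524); a majority of 1524 is 763, so 763 needed; 763 in favor. Satisfied.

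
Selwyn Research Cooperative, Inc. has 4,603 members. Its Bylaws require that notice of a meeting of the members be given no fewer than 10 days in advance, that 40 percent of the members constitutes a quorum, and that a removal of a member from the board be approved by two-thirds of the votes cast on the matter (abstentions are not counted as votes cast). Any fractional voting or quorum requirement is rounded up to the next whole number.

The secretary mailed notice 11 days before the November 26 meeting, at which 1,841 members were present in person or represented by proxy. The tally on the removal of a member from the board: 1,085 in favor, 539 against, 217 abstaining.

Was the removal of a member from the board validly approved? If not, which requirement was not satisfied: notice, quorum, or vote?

Notice: 11 days given; 10 required. Satisfied.
Quorum: 40% of 4,603 = 1,841.20, rounded up to 1,842; 1,841 present. Not satisfied.
Vote: requires two-thirds of the votes cast (1,841 − 217 abstaining = 1,624); 2/3 of 1624 = 1082.67, rounded up to 1083, so 1,083 needed; 1,085 in favor. Satisfied.

Invalid — quorum requirement not satisfied.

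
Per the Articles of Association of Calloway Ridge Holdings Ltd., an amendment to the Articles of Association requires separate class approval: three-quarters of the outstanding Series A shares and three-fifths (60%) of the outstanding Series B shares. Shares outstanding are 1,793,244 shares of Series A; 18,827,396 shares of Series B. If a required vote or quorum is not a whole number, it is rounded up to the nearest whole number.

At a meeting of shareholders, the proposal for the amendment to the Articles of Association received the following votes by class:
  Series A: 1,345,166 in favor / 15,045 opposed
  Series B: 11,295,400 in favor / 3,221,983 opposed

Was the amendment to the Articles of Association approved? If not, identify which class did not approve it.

Series A: 3/4 of 1793244 = 1344933; 1,344,933 required, 1,345,166 in favor — approved.
Series B: 3/5 of 18827396 = 11296437.60, rounded up to 11296438; 11,296,438 required, 11,295,400 in favor — not approved.

Not approved — the Series B shares did not give the required vote.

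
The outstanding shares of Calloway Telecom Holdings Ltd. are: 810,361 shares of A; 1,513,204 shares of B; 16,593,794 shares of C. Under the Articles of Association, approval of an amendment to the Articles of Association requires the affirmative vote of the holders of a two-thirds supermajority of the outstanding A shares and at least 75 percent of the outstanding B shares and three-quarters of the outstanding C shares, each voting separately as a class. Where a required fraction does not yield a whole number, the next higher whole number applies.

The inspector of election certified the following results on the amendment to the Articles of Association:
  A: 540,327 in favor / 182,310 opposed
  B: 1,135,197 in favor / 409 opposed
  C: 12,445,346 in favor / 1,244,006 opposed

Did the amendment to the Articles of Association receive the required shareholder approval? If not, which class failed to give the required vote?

Approved — every class gave the required vote.

A: 2/3 of 810361 = 540240.67, rounded up to 540241; 540,241 required, 540,327 in favor — approved.
B: 3/4 of 1513204 = 1134903; 1,134,903 required, 1,135,197 in favor — approved.
C: 3/4 of 16593794 = 12445345.50, rounded up to 12445346; 12,445,346 required, 12,445,346 in favor — approved.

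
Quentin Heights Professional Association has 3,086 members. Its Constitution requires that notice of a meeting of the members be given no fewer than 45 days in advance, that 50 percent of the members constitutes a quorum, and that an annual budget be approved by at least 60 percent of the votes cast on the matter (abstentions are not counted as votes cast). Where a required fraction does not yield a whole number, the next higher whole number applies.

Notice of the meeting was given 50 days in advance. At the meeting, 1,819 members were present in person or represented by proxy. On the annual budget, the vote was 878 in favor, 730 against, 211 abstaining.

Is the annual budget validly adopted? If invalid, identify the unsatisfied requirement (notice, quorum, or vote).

Notice: 50 days given; 45 required. Satisfied.
Quorum: 50% of 3,086 = 1,543; 1,819 present. Satisfied.
Vote: requires three-fifths of the votes cast (1,819 − 211 abstaining = 1,608); 3/5 of 1608 = 964.80, rounded up to 965, so 965 needed; 878 in favor. Not satisfied.

Invalid — vote requirement not satisfied.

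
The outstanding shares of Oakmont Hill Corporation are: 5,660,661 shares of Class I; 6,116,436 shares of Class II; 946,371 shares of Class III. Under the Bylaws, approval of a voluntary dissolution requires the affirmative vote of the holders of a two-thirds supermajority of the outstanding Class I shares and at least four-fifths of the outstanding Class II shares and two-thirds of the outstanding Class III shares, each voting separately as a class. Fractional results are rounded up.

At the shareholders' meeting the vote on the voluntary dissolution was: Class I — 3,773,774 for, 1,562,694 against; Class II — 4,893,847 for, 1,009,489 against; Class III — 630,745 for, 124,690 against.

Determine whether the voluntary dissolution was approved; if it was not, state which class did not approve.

Class I: 2/3 of 5660661 = 3773774; 3,773,774 required, 3,773,774 in favor — approved.
Class II: 4/5 of 6116436 = 4893148.80, rounded up to 4893149; 4,893,149 required, 4,893,847 in favor — approved.
Class III: 2/3 of 946371 = 630914; 630,914 required, 630,745 in favor — not approved.

Not approved — the Class III shares did not give the required vote.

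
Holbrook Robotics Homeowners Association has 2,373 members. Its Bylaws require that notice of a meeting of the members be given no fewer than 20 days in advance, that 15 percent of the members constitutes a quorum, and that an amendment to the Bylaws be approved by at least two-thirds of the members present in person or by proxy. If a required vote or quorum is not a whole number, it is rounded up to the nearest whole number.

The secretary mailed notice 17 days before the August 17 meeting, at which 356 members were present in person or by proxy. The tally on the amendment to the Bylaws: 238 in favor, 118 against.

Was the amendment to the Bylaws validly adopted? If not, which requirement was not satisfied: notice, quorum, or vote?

Notice: 17 days given; 20 required. Not satisfied.
Quorum: 15% of 2,373 = 355.95, rounded up to 356; 356 present. Satisfied.
Vote: requires two-thirds of those present (356); 2/3 of 356 = 237.33, rounded up to 238, so 238 needed; 238 in favor. Satisfied.

Invalid — notice requirement not satisfied.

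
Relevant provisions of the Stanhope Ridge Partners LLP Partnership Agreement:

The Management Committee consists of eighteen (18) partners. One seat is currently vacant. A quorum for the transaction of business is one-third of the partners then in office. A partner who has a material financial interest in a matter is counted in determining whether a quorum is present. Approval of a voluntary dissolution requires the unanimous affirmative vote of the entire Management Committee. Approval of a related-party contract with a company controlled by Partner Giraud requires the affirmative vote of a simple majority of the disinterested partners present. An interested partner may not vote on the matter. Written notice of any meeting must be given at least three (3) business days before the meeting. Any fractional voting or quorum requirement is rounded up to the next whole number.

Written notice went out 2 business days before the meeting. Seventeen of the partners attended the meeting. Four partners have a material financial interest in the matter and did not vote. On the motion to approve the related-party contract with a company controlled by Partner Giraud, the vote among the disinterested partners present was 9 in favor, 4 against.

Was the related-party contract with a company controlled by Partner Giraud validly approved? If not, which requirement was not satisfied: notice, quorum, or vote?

Invalid — notice requirement not satisfied.

Notice: 2 business days given; 3 required (2 < 3). Not satisfied.
Quorum: 17 present (interested partners count toward quorum); quorum is 6. Satisfied.
Vote: the related-party contract with a company controlled by Partner Giraud requires a majority of the disinterested partners present (17 − 4 = 13). A majority of 13 is 7, so 7 affirmative votes are needed; 9 voted in favor. Satisfied.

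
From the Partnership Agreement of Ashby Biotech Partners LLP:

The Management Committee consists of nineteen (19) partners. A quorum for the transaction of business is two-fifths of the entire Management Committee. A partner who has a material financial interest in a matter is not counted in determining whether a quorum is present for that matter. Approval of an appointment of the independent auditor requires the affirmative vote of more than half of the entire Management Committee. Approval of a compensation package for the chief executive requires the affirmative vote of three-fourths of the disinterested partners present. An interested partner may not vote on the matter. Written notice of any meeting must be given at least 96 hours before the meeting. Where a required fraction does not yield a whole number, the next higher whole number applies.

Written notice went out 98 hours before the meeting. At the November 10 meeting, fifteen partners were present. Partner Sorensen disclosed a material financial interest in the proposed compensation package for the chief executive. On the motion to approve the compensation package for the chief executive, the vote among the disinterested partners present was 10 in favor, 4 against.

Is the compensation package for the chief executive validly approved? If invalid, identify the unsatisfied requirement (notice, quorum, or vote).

Invalid — vote requirement not satisfied.

Notice: 98 hours given; 96 required (98 ≥ 96). Satisfied.
Quorum: 15 present, but the 1 interested partner does not count, leaving 14. Quorum is 8. Satisfied.
Vote: the compensation package for the chief executive requires three-fourths of the disinterested partners present (15 − 1 = 14). 3/4 of 14 = 10.50, rounded up to 11, so 11 affirmative votes are needed; 10 voted in favor. Not satisfied.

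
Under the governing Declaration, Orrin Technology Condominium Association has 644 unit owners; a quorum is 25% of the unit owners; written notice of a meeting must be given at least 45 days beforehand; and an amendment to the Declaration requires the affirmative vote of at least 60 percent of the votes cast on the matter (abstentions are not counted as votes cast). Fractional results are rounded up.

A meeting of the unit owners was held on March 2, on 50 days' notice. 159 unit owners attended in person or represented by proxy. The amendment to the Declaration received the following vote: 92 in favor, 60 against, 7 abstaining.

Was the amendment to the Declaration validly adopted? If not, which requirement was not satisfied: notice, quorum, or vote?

Notice: 50 days given; 45 required. Satisfied.
Quorum: 25% of 644 = 161; 159 present. Not satisfied.
Vote: requires three-fifths of the votes cast (159 − 7 abstaining = 152); 3/5 of 152 = 91.20, rounded up to 92, so 92 needed; 92 in favor. Satisfied.

Invalid — quorum requirement not satisfied.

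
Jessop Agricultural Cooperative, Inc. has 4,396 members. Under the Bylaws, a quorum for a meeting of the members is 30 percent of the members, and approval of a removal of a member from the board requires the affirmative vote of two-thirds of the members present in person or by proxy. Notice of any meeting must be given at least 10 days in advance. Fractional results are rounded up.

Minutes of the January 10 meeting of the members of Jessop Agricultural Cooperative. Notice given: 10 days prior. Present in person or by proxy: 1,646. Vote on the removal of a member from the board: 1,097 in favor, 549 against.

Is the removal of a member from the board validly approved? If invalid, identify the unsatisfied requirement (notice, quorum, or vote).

Notice: 10 days given; 10 required. Satisfied.
Quorum: 30% of 4,396 = 1,318.80, rounded up to 1,319; 1,646 present. Satisfied.
Vote: requires two-thirds of those present (1,646); 2/3 of 1646 = 1097.33, rounded up to 1098, so 1,098 needed; 1,097 in favor. Not satisfied.

Invalid — vote requirement not satisfied.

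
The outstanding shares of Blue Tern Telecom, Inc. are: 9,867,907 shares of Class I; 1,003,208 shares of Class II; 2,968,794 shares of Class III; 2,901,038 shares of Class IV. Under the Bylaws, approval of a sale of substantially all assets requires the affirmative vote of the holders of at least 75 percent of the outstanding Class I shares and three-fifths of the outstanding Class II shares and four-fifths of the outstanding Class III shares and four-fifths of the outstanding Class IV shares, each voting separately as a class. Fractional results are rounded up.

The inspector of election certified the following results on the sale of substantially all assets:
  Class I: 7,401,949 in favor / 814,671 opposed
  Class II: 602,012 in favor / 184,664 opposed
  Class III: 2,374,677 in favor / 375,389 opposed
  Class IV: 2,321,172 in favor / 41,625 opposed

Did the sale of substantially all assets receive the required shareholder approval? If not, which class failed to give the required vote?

Class I: 3/4 of 9867907 = 7400930.25, rounded up to 7400931; 7,400,931 required, 7,401,949 in favor — approved.
Class II: 3/5 of 1003208 = 601924.80, rounded up to 601925; 601,925 required, 602,012 in favor — approved.
Class III: 4/5 of 2968794 = 2375035.20, rounded up to 2375036; 2,375,036 required, 2,374,677 in favor — not approved.
Class IV: 4/5 of 2901038 = 2320830.40, rounded up to 2320831; 2,320,831 required, 2,321,172 in favor — approved.

Not approved — the Class III shares did not give the required vote.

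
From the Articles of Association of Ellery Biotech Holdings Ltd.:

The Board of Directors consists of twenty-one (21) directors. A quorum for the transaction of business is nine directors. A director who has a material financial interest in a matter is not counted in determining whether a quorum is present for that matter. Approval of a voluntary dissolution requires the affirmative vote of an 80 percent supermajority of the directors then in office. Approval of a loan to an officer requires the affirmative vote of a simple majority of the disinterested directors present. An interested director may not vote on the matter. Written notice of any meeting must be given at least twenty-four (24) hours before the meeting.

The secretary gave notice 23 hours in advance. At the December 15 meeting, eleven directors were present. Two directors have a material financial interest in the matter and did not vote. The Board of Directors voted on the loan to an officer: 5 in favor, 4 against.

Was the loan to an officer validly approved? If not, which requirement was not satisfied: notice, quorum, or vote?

Notice: 23 hours given; 24 required (23 < 24). Not satisfied.
Quorum: 11 present, but the 2 interested directors do not count, leaving 9. Quorum is 9. Satisfied.
Vote: the loan to an officer requires a majority of the disinterested directors present (11 − 2 = 9). A majority of 9 is 5, so 5 affirmative votes are needed; 5 voted in favor. Satisfied.

Invalid — notice requirement not satisfied.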